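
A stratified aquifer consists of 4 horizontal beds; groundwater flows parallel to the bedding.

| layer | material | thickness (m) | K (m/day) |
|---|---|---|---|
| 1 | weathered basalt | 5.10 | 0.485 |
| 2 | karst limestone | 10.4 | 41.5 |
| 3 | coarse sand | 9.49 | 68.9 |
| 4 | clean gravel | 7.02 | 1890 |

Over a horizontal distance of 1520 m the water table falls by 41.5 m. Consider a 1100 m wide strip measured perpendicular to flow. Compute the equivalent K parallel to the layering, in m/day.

Flow is parallel to layering, so each bed carries its own Darcy discharge and the transmissivities add.
Σ(K_i·b_i) = 0.485×5.10 + 41.5×10.4 + 68.9×9.49 + 1890×7.02 = 14356 m²/day.
Total thickness b = 32.01 m, so K_eq = Σ(K_i·b_i)/b = 448.5 m/day.

448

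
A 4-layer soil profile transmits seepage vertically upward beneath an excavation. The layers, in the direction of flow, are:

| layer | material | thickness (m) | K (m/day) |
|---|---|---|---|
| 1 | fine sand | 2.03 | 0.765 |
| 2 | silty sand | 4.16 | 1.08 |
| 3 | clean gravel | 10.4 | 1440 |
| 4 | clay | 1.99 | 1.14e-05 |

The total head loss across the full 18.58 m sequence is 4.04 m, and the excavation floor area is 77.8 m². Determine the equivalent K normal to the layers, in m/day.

Flow is perpendicular to layering, so the layers act in series and the equivalent K is the thickness-weighted harmonic mean.
Total thickness L = 2.03 + 4.16 + 10.4 + 1.99 = 18.58 m.
Σ(b_i/K_i) = 2.03/0.765 + 4.16/1.08 + 10.4/1440 + 1.99/1.14e-05 = 1.746e+05 d.
K_eq = L / Σ(b_i/K_i) = 18.58 / 1.746e+05 = 0.0001064 m/day.

0.000106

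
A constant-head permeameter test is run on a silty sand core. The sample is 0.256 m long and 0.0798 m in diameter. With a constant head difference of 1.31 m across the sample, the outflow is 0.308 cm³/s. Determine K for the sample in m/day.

1.04

Cross-sectional area A = π·(d/2)² = π × (0.0798/2)² = 0.005001 m².
Convert discharge: 0.308 cm³/s = 3.080e-07 m³/s.
Darcy's law rearranged: K = Q·L / (A·Δh) = 3.080e-07 × 0.256 / (0.005001 × 1.31) = 1.203e-05 m/s = 1.040 m/day.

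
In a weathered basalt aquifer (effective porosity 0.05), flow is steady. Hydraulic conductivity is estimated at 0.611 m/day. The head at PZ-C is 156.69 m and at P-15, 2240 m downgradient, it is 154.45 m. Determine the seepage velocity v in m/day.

Hydraulic gradient i = (156.69 − 154.45) / 2240 = 2.24 / 2240 = 0.001000.
Darcy flux q = K · i = 0.6110 × 0.001000 = 0.0006110 m/day.
Seepage velocity v = q / n_e = 0.0006110 / 0.05 = 0.01222 m/day.

0.0122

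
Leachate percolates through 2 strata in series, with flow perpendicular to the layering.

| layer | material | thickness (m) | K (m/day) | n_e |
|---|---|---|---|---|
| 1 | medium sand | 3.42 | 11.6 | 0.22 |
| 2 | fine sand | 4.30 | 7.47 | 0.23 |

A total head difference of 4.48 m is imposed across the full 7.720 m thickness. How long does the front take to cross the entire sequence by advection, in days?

With flow normal to the layers, continuity requires the same specific discharge q through every layer.
Σ(b_i/K_i) = 3.42/11.6 + 4.30/7.47 = 0.8705 d.
q = Δh / Σ(b_i/K_i) = 4.48 / 0.8705 = 5.147 m/day.
In each layer the seepage velocity is v_i = q/n_i, so the layer transit time is t_i = b_i·n_i / q:
  layer 1 (medium sand): t_1 = 3.42 × 0.22 / 5.147 = 0.1462 d
  layer 2 (fine sand): t_2 = 4.30 × 0.23 / 5.147 = 0.1922 d
Total t = Σ t_i = 0.3384 days.

0.338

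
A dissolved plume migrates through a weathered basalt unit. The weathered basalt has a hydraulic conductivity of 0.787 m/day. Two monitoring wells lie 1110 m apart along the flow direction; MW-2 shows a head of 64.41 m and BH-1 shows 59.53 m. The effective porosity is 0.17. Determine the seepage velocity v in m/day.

0.0204

Hydraulic gradient i = (64.41 − 59.53) / 1110 = 4.88 / 1110 = 0.004396.
Darcy flux q = K · i = 0.7870 × 0.004396 = 0.003460 m/day.
Seepage velocity v = q / n_e = 0.003460 / 0.17 = 0.02035 m/day.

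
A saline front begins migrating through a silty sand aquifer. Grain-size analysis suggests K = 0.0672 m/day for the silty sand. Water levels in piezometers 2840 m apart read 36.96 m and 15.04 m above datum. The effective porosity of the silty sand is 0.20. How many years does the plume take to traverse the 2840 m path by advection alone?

Hydraulic gradient i = (36.96 − 15.04) / 2840 = 21.92 / 2840 = 0.007718.
Darcy flux q = K · i = 0.06720 × 0.007718 = 0.0005187 m/day.
Seepage velocity v = q / n_e = 0.0005187 / 0.20 = 0.002593 m/day.
Travel time t = L / v = 2840 / 0.002593 = 1.095e+06 days = 2998 years.

3000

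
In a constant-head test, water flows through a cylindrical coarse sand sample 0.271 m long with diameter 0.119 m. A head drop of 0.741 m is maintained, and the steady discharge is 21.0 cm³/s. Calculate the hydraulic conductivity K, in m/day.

Cross-sectional area A = π·(d/2)² = π × (0.119/2)² = 0.01112 m².
Convert discharge: 21.0 cm³/s = 2.100e-05 m³/s.
Darcy's law rearranged: K = Q·L / (A·Δh) = 2.100e-05 × 0.271 / (0.01112 × 0.741) = 0.0006905 m/s = 59.66 m/day.

59.7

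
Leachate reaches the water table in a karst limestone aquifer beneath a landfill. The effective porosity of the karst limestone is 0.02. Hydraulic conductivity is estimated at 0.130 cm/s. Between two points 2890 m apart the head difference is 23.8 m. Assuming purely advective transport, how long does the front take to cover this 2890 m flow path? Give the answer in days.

62.5

Convert K: 0.130 cm/s × 864 = 112.3 m/day.
Hydraulic gradient i = Δh / L = 23.8 / 2890 = 0.008235.
Darcy flux q = K · i = 112.3 × 0.008235 = 0.9250 m/day.
Seepage velocity v = q / n_e = 0.9250 / 0.02 = 46.25 m/day.
Travel time t = L / v = 2890 / 46.25 = 62.49 days.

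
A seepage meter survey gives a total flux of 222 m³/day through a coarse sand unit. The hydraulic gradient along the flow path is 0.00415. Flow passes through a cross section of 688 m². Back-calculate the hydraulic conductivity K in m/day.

Hydraulic gradient i = 0.00415.
From Q = K·A·i, K = Q / (A·i) = 222 / (688.0 × 0.004150) = 77.75 m/day.

77.8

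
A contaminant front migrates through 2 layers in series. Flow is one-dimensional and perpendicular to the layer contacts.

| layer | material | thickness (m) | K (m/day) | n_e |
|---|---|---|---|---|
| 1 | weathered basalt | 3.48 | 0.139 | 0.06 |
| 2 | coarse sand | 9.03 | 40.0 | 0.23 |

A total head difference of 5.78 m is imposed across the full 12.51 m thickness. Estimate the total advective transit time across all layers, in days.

9.99

With flow normal to the layers, continuity requires the same specific discharge q through every layer.
Σ(b_i/K_i) = 3.48/0.139 + 9.03/40.0 = 25.26 d.
q = Δh / Σ(b_i/K_i) = 5.78 / 25.26 = 0.2288 m/day.
In each layer the seepage velocity is v_i = q/n_i, so the layer transit time is t_i = b_i·n_i / q:
  layer 1 (weathered basalt): t_1 = 3.48 × 0.06 / 0.2288 = 0.9126 d
  layer 2 (coarse sand): t_2 = 9.03 × 0.23 / 0.2288 = 9.077 d
Total t = Σ t_i = 9.990 days.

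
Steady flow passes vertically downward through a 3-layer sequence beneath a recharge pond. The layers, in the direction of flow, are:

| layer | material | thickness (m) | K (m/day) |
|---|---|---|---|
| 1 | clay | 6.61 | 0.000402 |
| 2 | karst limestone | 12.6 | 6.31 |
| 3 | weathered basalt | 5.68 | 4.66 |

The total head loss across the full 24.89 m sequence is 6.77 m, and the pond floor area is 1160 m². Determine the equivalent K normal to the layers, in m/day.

0.00151

Flow is perpendicular to layering, so the layers act in series and the equivalent K is the thickness-weighted harmonic mean.
Total thickness L = 6.61 + 12.6 + 5.68 = 24.89 m.
Σ(b_i/K_i) = 6.61/0.000402 + 12.6/6.31 + 5.68/4.66 = 16446 d.
K_eq = L / Σ(b_i/K_i) = 24.89 / 16446 = 0.001513 m/day.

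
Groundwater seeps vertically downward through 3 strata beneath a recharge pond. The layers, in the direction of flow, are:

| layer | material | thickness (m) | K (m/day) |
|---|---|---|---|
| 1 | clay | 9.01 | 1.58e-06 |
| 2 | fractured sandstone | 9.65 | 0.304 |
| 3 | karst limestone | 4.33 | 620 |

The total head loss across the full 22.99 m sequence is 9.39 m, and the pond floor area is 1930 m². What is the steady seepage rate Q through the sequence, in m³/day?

0.00318

Flow is perpendicular to layering, so the layers act in series and the equivalent K is the thickness-weighted harmonic mean.
Total thickness L = 9.01 + 9.65 + 4.33 = 22.99 m.
Σ(b_i/K_i) = 9.01/1.58e-06 + 9.65/0.304 + 4.33/620 = 5.703e+06 d.
K_eq = L / Σ(b_i/K_i) = 22.99 / 5.703e+06 = 4.032e-06 m/day.
Q = K_eq · A · (Δh/L) = 4.032e-06 × 1930 × (9.39/22.99) = 0.003178 m³/day.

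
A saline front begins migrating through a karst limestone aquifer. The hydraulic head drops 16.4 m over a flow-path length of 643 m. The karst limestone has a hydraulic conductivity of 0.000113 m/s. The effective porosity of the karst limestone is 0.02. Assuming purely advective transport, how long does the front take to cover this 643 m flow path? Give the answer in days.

51.6

Convert K: 0.000113 m/s × 86400 = 9.763 m/day.
Hydraulic gradient i = Δh / L = 16.4 / 643 = 0.02551.
Darcy flux q = K · i = 9.763 × 0.02551 = 0.2490 m/day.
Seepage velocity v = q / n_e = 0.2490 / 0.02 = 12.45 m/day.
Travel time t = L / v = 643 / 12.45 = 51.64 days.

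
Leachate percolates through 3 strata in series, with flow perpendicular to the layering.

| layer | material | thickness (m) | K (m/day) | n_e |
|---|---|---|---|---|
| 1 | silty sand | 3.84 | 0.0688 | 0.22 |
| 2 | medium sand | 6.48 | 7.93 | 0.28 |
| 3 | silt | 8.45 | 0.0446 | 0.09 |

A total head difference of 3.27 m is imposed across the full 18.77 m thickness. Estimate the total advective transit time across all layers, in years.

With flow normal to the layers, continuity requires the same specific discharge q through every layer.
Σ(b_i/K_i) = 3.84/0.0688 + 6.48/7.93 + 8.45/0.0446 = 246.1 d.
q = Δh / Σ(b_i/K_i) = 3.27 / 246.1 = 0.01329 m/day.
In each layer the seepage velocity is v_i = q/n_i, so the layer transit time is t_i = b_i·n_i / q:
  layer 1 (silty sand): t_1 = 3.84 × 0.22 / 0.01329 = 63.58 d
  layer 2 (medium sand): t_2 = 6.48 × 0.28 / 0.01329 = 136.5 d
  layer 3 (silt): t_3 = 8.45 × 0.09 / 0.01329 = 57.23 d
Total t = Σ t_i = 257.4 days = 0.7046 years.

0.705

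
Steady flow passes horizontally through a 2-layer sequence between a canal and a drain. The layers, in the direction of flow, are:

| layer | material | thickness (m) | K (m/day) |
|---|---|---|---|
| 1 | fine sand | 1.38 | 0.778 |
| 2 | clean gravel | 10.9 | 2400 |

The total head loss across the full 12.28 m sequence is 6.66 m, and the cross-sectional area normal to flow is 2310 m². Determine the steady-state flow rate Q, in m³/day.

Flow is perpendicular to layering, so the layers act in series and the equivalent K is the thickness-weighted harmonic mean.
Total thickness L = 1.38 + 10.9 = 12.28 m.
Σ(b_i/K_i) = 1.38/0.778 + 10.9/2400 = 1.778 d.
K_eq = L / Σ(b_i/K_i) = 12.28 / 1.778 = 6.905 m/day.
Q = K_eq · A · (Δh/L) = 6.905 × 2310 × (6.66/12.28) = 8651 m³/day.

8650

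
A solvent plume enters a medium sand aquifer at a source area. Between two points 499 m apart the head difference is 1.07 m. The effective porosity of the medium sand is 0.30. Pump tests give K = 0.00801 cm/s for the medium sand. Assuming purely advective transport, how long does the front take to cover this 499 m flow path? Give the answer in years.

27.6

Convert K: 0.00801 cm/s × 864 = 6.921 m/day.
Hydraulic gradient i = Δh / L = 1.07 / 499 = 0.002144.
Darcy flux q = K · i = 6.921 × 0.002144 = 0.01484 m/day.
Seepage velocity v = q / n_e = 0.01484 / 0.30 = 0.04947 m/day.
Travel time t = L / v = 499 / 0.04947 = 10088 days = 27.62 years.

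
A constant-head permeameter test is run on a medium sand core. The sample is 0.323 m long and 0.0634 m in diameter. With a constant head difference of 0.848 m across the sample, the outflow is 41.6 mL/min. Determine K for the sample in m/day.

7.23

Cross-sectional area A = π·(d/2)² = π × (0.0634/2)² = 0.003157 m².
Convert discharge: 41.6 mL/min = 6.933e-07 m³/s.
Darcy's law rearranged: K = Q·L / (A·Δh) = 6.933e-07 × 0.323 / (0.003157 × 0.848) = 8.365e-05 m/s = 7.228 m/day.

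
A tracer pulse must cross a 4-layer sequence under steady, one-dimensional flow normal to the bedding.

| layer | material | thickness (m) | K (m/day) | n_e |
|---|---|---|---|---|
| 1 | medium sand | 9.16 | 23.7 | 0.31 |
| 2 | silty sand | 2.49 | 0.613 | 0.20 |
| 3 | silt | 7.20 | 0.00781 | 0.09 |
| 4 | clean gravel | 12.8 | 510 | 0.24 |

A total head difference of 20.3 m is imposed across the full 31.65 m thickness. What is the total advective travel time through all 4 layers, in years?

With flow normal to the layers, continuity requires the same specific discharge q through every layer.
Σ(b_i/K_i) = 9.16/23.7 + 2.49/0.613 + 7.20/0.00781 + 12.8/510 = 926.4 d.
q = Δh / Σ(b_i/K_i) = 20.3 / 926.4 = 0.02191 m/day.
In each layer the seepage velocity is v_i = q/n_i, so the layer transit time is t_i = b_i·n_i / q:
  layer 1 (medium sand): t_1 = 9.16 × 0.31 / 0.02191 = 129.6 d
  layer 2 (silty sand): t_2 = 2.49 × 0.20 / 0.02191 = 22.73 d
  layer 3 (silt): t_3 = 7.20 × 0.09 / 0.02191 = 29.57 d
  layer 4 (clean gravel): t_4 = 12.8 × 0.24 / 0.02191 = 140.2 d
Total t = Σ t_i = 322.1 days = 0.8818 years.

0.882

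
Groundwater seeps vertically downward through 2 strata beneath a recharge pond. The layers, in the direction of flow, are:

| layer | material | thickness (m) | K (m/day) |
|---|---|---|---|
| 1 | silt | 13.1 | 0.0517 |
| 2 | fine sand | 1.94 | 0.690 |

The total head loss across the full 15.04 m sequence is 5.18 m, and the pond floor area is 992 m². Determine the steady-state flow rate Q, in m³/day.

Flow is perpendicular to layering, so the layers act in series and the equivalent K is the thickness-weighted harmonic mean.
Total thickness L = 13.1 + 1.94 = 15.04 m.
Σ(b_i/K_i) = 13.1/0.0517 + 1.94/0.690 = 256.2 d.
K_eq = L / Σ(b_i/K_i) = 15.04 / 256.2 = 0.05870 m/day.
Q = K_eq · A · (Δh/L) = 0.05870 × 992 × (5.18/15.04) = 20.06 m³/day.

20.1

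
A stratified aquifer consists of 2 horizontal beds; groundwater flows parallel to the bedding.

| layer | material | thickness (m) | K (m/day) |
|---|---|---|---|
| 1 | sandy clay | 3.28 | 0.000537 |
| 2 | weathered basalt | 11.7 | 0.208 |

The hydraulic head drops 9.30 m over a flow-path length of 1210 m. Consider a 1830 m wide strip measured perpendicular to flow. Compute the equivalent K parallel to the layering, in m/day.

Flow is parallel to layering, so each bed carries its own Darcy discharge and the transmissivities add.
Σ(K_i·b_i) = 0.000537×3.28 + 0.208×11.7 = 2.435 m²/day.
Total thickness b = 14.98 m, so K_eq = Σ(K_i·b_i)/b = 0.1626 m/day.

0.163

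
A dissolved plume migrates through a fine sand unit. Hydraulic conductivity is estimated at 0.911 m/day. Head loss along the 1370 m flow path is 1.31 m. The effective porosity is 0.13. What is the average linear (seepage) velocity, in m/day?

0.00670

Hydraulic gradient i = Δh / L = 1.31 / 1370 = 0.0009562.
Darcy flux q = K · i = 0.9110 × 0.0009562 = 0.0008711 m/day.
Seepage velocity v = q / n_e = 0.0008711 / 0.13 = 0.006701 m/day.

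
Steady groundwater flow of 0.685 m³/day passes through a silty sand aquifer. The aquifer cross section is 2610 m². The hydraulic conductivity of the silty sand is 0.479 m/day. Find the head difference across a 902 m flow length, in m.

0.494

From Q = K·A·i, i = Q / (K·A) = 0.685 / (0.4790 × 2610) = 0.0005479.
Head loss Δh = i · L = 0.0005479 × 902 = 0.4942 m.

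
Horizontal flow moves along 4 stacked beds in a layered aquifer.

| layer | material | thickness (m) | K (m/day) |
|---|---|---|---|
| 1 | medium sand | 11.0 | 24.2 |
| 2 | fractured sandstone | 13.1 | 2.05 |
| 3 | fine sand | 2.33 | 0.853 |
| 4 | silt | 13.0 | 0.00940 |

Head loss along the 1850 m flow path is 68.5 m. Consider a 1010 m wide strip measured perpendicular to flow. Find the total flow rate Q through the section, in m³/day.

11000

Flow is parallel to layering, so each bed carries its own Darcy discharge and the transmissivities add.
Σ(K_i·b_i) = 24.2×11.0 + 2.05×13.1 + 0.853×2.33 + 0.00940×13.0 = 295.2 m²/day.
Hydraulic gradient i = Δh / L = 68.5 / 1850 = 0.03703.
Q = Σ(K_i·b_i) · W · i = 295.2 × 1010 × 0.03703 = 11038 m³/day.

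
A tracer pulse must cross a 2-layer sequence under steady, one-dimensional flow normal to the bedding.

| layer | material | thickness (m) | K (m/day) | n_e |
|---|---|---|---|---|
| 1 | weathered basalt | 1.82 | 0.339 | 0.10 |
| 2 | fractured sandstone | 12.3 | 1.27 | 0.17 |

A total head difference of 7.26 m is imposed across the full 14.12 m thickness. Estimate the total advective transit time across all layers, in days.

4.71

With flow normal to the layers, continuity requires the same specific discharge q through every layer.
Σ(b_i/K_i) = 1.82/0.339 + 12.3/1.27 = 15.05 d.
q = Δh / Σ(b_i/K_i) = 7.26 / 15.05 = 0.4823 m/day.
In each layer the seepage velocity is v_i = q/n_i, so the layer transit time is t_i = b_i·n_i / q:
  layer 1 (weathered basalt): t_1 = 1.82 × 0.10 / 0.4823 = 0.3774 d
  layer 2 (fractured sandstone): t_2 = 12.3 × 0.17 / 0.4823 = 4.336 d
Total t = Σ t_i = 4.713 days.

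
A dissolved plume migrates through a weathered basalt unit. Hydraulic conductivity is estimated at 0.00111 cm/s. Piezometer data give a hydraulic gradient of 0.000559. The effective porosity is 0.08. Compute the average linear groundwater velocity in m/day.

Convert K: 0.00111 cm/s × 864 = 0.9590 m/day.
Hydraulic gradient i = 0.000559.
Darcy flux q = K · i = 0.9590 × 0.0005590 = 0.0005361 m/day.
Seepage velocity v = q / n_e = 0.0005361 / 0.08 = 0.006701 m/day.

0.00670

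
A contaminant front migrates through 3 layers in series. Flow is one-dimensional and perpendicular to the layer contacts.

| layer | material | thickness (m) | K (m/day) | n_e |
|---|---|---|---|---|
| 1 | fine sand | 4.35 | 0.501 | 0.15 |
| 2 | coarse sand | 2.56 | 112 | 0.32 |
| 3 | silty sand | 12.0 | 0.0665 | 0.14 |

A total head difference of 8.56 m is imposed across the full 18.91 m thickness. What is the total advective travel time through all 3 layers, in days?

With flow normal to the layers, continuity requires the same specific discharge q through every layer.
Σ(b_i/K_i) = 4.35/0.501 + 2.56/112 + 12.0/0.0665 = 189.2 d.
q = Δh / Σ(b_i/K_i) = 8.56 / 189.2 = 0.04525 m/day.
In each layer the seepage velocity is v_i = q/n_i, so the layer transit time is t_i = b_i·n_i / q:
  layer 1 (fine sand): t_1 = 4.35 × 0.15 / 0.04525 = 14.42 d
  layer 2 (coarse sand): t_2 = 2.56 × 0.32 / 0.04525 = 18.10 d
  layer 3 (silty sand): t_3 = 12.0 × 0.14 / 0.04525 = 37.12 d
Total t = Σ t_i = 69.65 days.

69.6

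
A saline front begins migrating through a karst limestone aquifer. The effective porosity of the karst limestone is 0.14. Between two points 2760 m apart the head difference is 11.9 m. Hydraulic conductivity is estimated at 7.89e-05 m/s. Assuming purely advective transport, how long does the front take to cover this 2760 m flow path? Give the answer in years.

36.0

Convert K: 7.89e-05 m/s × 86400 = 6.817 m/day.
Hydraulic gradient i = Δh / L = 11.9 / 2760 = 0.004312.
Darcy flux q = K · i = 6.817 × 0.004312 = 0.02939 m/day.
Seepage velocity v = q / n_e = 0.02939 / 0.14 = 0.2099 m/day.
Travel time t = L / v = 2760 / 0.2099 = 13146 days = 35.99 years.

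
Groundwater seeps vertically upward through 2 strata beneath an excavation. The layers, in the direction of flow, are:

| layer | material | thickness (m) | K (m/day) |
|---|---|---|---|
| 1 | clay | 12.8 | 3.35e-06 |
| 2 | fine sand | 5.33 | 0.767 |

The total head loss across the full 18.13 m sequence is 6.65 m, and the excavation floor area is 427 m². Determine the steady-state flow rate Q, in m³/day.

0.000743

Flow is perpendicular to layering, so the layers act in series and the equivalent K is the thickness-weighted harmonic mean.
Total thickness L = 12.8 + 5.33 = 18.13 m.
Σ(b_i/K_i) = 12.8/3.35e-06 + 5.33/0.767 = 3.821e+06 d.
K_eq = L / Σ(b_i/K_i) = 18.13 / 3.821e+06 = 4.745e-06 m/day.
Q = K_eq · A · (Δh/L) = 4.745e-06 × 427 × (6.65/18.13) = 0.0007432 m³/day.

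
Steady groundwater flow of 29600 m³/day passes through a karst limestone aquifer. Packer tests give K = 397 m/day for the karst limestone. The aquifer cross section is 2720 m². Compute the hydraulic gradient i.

From Q = K·A·i, i = Q / (K·A) = 29600 / (397.0 × 2720) = 0.02741.

0.0274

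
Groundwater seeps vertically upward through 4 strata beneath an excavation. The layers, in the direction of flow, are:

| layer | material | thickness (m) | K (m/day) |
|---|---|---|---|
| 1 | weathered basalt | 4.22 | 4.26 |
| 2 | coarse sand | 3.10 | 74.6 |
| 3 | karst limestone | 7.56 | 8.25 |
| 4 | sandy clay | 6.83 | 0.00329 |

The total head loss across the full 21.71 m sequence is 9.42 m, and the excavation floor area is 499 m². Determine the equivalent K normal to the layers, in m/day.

Flow is perpendicular to layering, so the layers act in series and the equivalent K is the thickness-weighted harmonic mean.
Total thickness L = 4.22 + 3.10 + 7.56 + 6.83 = 21.71 m.
Σ(b_i/K_i) = 4.22/4.26 + 3.10/74.6 + 7.56/8.25 + 6.83/0.00329 = 2078 d.
K_eq = L / Σ(b_i/K_i) = 21.71 / 2078 = 0.01045 m/day.

0.0104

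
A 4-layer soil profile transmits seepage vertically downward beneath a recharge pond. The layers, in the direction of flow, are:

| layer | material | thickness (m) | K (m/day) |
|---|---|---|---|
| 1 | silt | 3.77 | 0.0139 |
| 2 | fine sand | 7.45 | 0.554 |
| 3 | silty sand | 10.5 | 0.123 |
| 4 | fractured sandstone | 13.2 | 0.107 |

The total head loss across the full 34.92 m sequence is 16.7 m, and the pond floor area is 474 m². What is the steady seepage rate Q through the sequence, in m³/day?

16.0

Flow is perpendicular to layering, so the layers act in series and the equivalent K is the thickness-weighted harmonic mean.
Total thickness L = 3.77 + 7.45 + 10.5 + 13.2 = 34.92 m.
Σ(b_i/K_i) = 3.77/0.0139 + 7.45/0.554 + 10.5/0.123 + 13.2/0.107 = 493.4 d.
K_eq = L / Σ(b_i/K_i) = 34.92 / 493.4 = 0.07077 m/day.
Q = K_eq · A · (Δh/L) = 0.07077 × 474 × (16.7/34.92) = 16.04 m³/day.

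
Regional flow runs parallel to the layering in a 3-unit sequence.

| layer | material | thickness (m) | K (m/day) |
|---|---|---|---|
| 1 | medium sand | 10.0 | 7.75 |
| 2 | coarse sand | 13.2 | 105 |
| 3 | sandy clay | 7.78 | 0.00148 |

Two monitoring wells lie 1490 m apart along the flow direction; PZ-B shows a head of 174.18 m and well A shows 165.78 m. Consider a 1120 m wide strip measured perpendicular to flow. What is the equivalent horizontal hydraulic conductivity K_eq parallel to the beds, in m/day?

47.2

Flow is parallel to layering, so each bed carries its own Darcy discharge and the transmissivities add.
Σ(K_i·b_i) = 7.75×10.0 + 105×13.2 + 0.00148×7.78 = 1464 m²/day.
Total thickness b = 30.98 m, so K_eq = Σ(K_i·b_i)/b = 47.24 m/day.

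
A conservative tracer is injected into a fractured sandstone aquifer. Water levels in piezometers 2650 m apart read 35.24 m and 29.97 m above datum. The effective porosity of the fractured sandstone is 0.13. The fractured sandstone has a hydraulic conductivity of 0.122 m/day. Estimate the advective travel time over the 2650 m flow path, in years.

3890

Hydraulic gradient i = (35.24 − 29.97) / 2650 = 5.27 / 2650 = 0.001989.
Darcy flux q = K · i = 0.1220 × 0.001989 = 0.0002426 m/day.
Seepage velocity v = q / n_e = 0.0002426 / 0.13 = 0.001866 m/day.
Travel time t = L / v = 2650 / 0.001866 = 1.420e+06 days = 3888 years.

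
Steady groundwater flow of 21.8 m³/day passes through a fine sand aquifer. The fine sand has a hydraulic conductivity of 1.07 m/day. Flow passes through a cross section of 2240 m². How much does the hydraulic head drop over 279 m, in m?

2.54

From Q = K·A·i, i = Q / (K·A) = 21.8 / (1.070 × 2240) = 0.009095.
Head loss Δh = i · L = 0.009095 × 279 = 2.538 m.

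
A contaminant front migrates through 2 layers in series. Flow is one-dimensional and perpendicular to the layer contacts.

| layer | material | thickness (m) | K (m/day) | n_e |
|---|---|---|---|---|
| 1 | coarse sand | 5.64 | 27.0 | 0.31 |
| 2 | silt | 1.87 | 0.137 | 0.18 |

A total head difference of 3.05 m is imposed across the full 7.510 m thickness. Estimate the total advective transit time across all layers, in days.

9.47

With flow normal to the layers, continuity requires the same specific discharge q through every layer.
Σ(b_i/K_i) = 5.64/27.0 + 1.87/0.137 = 13.86 d.
q = Δh / Σ(b_i/K_i) = 3.05 / 13.86 = 0.2201 m/day.
In each layer the seepage velocity is v_i = q/n_i, so the layer transit time is t_i = b_i·n_i / q:
  layer 1 (coarse sand): t_1 = 5.64 × 0.31 / 0.2201 = 7.944 d
  layer 2 (silt): t_2 = 1.87 × 0.18 / 0.2201 = 1.529 d
Total t = Σ t_i = 9.474 days.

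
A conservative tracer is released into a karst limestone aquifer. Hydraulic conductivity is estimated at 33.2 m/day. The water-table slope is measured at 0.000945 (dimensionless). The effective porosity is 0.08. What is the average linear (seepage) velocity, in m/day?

0.392

Hydraulic gradient i = 0.000945.
Darcy flux q = K · i = 33.20 × 0.0009450 = 0.03137 m/day.
Seepage velocity v = q / n_e = 0.03137 / 0.08 = 0.3922 m/day.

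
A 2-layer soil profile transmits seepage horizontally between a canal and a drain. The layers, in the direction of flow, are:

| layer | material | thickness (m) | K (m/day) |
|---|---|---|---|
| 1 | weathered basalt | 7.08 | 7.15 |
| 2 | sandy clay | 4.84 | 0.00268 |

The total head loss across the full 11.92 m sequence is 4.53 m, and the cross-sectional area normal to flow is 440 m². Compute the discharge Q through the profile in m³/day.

Flow is perpendicular to layering, so the layers act in series and the equivalent K is the thickness-weighted harmonic mean.
Total thickness L = 7.08 + 4.84 = 11.92 m.
Σ(b_i/K_i) = 7.08/7.15 + 4.84/0.00268 = 1807 d.
K_eq = L / Σ(b_i/K_i) = 11.92 / 1807 = 0.006597 m/day.
Q = K_eq · A · (Δh/L) = 0.006597 × 440 × (4.53/11.92) = 1.103 m³/day.

1.10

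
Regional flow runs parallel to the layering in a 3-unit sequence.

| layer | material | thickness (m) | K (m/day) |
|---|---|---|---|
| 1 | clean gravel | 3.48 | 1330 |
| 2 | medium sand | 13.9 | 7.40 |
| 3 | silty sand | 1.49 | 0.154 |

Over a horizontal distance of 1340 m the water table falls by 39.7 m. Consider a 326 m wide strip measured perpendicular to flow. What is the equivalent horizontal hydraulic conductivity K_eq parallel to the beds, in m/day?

Flow is parallel to layering, so each bed carries its own Darcy discharge and the transmissivities add.
Σ(K_i·b_i) = 1330×3.48 + 7.40×13.9 + 0.154×1.49 = 4731 m²/day.
Total thickness b = 18.87 m, so K_eq = Σ(K_i·b_i)/b = 250.7 m/day.

251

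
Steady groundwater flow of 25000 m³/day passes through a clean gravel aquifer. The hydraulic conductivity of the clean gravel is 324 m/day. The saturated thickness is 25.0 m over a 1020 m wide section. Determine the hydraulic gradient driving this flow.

0.00303

Cross-sectional area A = 1020 × 25.0 = 25500 m².
From Q = K·A·i, i = Q / (K·A) = 25000 / (324.0 × 25500) = 0.003026.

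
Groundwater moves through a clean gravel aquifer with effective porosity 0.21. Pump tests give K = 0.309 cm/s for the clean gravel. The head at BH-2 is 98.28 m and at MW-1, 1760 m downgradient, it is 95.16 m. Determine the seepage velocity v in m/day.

2.25

Convert K: 0.309 cm/s × 864 = 267.0 m/day.
Hydraulic gradient i = (98.28 − 95.16) / 1760 = 3.12 / 1760 = 0.001773.
Darcy flux q = K · i = 267.0 × 0.001773 = 0.4733 m/day.
Seepage velocity v = q / n_e = 0.4733 / 0.21 = 2.254 m/day.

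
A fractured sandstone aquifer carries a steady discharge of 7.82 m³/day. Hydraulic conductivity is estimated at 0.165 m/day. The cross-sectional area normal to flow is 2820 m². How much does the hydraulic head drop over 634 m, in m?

From Q = K·A·i, i = Q / (K·A) = 7.82 / (0.1650 × 2820) = 0.01681.
Head loss Δh = i · L = 0.01681 × 634 = 10.66 m.

10.7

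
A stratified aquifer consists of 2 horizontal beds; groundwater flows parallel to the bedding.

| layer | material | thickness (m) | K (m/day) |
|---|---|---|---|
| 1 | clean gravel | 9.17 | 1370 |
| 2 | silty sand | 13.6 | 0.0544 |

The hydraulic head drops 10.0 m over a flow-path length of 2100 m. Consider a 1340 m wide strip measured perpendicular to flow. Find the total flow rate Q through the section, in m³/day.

80200

Flow is parallel to layering, so each bed carries its own Darcy discharge and the transmissivities add.
Σ(K_i·b_i) = 1370×9.17 + 0.0544×13.6 = 12564 m²/day.
Hydraulic gradient i = Δh / L = 10.0 / 2100 = 0.004762.
Q = Σ(K_i·b_i) · W · i = 12564 × 1340 × 0.004762 = 80168 m³/day.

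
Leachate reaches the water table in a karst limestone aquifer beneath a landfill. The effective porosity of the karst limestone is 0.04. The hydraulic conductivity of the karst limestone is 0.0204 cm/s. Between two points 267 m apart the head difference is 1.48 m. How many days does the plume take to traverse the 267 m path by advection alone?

109

Convert K: 0.0204 cm/s × 864 = 17.63 m/day.
Hydraulic gradient i = Δh / L = 1.48 / 267 = 0.005543.
Darcy flux q = K · i = 17.63 × 0.005543 = 0.09770 m/day.
Seepage velocity v = q / n_e = 0.09770 / 0.04 = 2.442 m/day.
Travel time t = L / v = 267 / 2.442 = 109.3 days.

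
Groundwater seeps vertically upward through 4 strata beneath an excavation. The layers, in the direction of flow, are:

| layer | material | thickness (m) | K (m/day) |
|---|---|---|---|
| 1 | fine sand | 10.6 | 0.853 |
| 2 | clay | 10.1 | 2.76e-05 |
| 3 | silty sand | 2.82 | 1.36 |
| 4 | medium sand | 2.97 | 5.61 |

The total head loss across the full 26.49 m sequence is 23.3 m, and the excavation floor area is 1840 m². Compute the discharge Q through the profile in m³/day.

Flow is perpendicular to layering, so the layers act in series and the equivalent K is the thickness-weighted harmonic mean.
Total thickness L = 10.6 + 10.1 + 2.82 + 2.97 = 26.49 m.
Σ(b_i/K_i) = 10.6/0.853 + 10.1/2.76e-05 + 2.82/1.36 + 2.97/5.61 = 3.660e+05 d.
K_eq = L / Σ(b_i/K_i) = 26.49 / 3.660e+05 = 7.239e-05 m/day.
Q = K_eq · A · (Δh/L) = 7.239e-05 × 1840 × (23.3/26.49) = 0.1172 m³/day.

0.117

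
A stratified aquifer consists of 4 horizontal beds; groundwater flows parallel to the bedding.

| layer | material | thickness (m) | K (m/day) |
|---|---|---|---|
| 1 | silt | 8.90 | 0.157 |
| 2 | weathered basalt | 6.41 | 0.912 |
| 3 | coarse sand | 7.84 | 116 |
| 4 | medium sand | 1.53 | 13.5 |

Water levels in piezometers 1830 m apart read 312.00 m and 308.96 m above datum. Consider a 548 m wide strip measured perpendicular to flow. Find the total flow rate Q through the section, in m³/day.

853

Flow is parallel to layering, so each bed carries its own Darcy discharge and the transmissivities add.
Σ(K_i·b_i) = 0.157×8.90 + 0.912×6.41 + 116×7.84 + 13.5×1.53 = 937.3 m²/day.
Hydraulic gradient i = (312.00 − 308.96) / 1830 = 3.04 / 1830 = 0.001661.
Q = Σ(K_i·b_i) · W · i = 937.3 × 548 × 0.001661 = 853.3 m³/day.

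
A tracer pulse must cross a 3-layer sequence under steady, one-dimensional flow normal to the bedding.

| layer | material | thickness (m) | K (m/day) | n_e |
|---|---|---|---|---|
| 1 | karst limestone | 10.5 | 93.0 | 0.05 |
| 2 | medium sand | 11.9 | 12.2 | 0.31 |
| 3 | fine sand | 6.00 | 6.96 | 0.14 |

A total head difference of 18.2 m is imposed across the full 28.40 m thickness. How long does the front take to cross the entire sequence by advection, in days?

0.542

With flow normal to the layers, continuity requires the same specific discharge q through every layer.
Σ(b_i/K_i) = 10.5/93.0 + 11.9/12.2 + 6.00/6.96 = 1.950 d.
q = Δh / Σ(b_i/K_i) = 18.2 / 1.950 = 9.332 m/day.
In each layer the seepage velocity is v_i = q/n_i, so the layer transit time is t_i = b_i·n_i / q:
  layer 1 (karst limestone): t_1 = 10.5 × 0.05 / 9.332 = 0.05626 d
  layer 2 (medium sand): t_2 = 11.9 × 0.31 / 9.332 = 0.3953 d
  layer 3 (fine sand): t_3 = 6.00 × 0.14 / 9.332 = 0.09002 d
Total t = Σ t_i = 0.5416 days.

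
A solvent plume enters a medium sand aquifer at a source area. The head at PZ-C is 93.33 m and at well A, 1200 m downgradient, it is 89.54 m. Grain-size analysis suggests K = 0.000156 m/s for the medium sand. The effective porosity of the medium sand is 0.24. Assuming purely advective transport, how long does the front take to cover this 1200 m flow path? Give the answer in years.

18.5

Convert K: 0.000156 m/s × 86400 = 13.48 m/day.
Hydraulic gradient i = (93.33 − 89.54) / 1200 = 3.79 / 1200 = 0.003158.
Darcy flux q = K · i = 13.48 × 0.003158 = 0.04257 m/day.
Seepage velocity v = q / n_e = 0.04257 / 0.24 = 0.1774 m/day.
Travel time t = L / v = 1200 / 0.1774 = 6765 days = 18.52 years.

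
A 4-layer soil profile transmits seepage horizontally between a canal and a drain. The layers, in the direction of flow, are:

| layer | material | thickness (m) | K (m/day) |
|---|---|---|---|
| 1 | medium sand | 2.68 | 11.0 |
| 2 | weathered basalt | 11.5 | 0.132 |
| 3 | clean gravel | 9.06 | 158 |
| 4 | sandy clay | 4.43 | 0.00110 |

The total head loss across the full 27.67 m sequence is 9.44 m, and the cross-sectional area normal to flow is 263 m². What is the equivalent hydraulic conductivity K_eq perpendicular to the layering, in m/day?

Flow is perpendicular to layering, so the layers act in series and the equivalent K is the thickness-weighted harmonic mean.
Total thickness L = 2.68 + 11.5 + 9.06 + 4.43 = 27.67 m.
Σ(b_i/K_i) = 2.68/11.0 + 11.5/0.132 + 9.06/158 + 4.43/0.00110 = 4115 d.
K_eq = L / Σ(b_i/K_i) = 27.67 / 4115 = 0.006725 m/day.

0.00672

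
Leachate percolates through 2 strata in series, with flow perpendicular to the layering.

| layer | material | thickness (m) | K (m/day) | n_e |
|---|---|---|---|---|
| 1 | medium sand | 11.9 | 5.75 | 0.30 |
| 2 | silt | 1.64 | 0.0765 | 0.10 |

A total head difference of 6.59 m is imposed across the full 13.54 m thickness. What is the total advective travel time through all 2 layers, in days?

With flow normal to the layers, continuity requires the same specific discharge q through every layer.
Σ(b_i/K_i) = 11.9/5.75 + 1.64/0.0765 = 23.51 d.
q = Δh / Σ(b_i/K_i) = 6.59 / 23.51 = 0.2803 m/day.
In each layer the seepage velocity is v_i = q/n_i, so the layer transit time is t_i = b_i·n_i / q:
  layer 1 (medium sand): t_1 = 11.9 × 0.30 / 0.2803 = 12.73 d
  layer 2 (silt): t_2 = 1.64 × 0.10 / 0.2803 = 0.5850 d
Total t = Σ t_i = 13.32 days.

13.3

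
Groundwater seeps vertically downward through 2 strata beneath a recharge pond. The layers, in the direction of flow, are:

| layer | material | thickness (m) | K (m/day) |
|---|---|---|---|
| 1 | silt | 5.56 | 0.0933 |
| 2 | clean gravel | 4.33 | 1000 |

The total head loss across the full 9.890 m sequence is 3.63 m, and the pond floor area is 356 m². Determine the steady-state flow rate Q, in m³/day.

Flow is perpendicular to layering, so the layers act in series and the equivalent K is the thickness-weighted harmonic mean.
Total thickness L = 5.56 + 4.33 = 9.890 m.
Σ(b_i/K_i) = 5.56/0.0933 + 4.33/1000 = 59.60 d.
K_eq = L / Σ(b_i/K_i) = 9.890 / 59.60 = 0.1659 m/day.
Q = K_eq · A · (Δh/L) = 0.1659 × 356 × (3.63/9.890) = 21.68 m³/day.

21.7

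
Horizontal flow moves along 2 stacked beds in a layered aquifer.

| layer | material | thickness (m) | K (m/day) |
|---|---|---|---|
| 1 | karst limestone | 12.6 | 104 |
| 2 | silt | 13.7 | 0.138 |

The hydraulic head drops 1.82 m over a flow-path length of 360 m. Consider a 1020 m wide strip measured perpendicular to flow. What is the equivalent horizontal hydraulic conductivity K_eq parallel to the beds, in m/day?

49.9

Flow is parallel to layering, so each bed carries its own Darcy discharge and the transmissivities add.
Σ(K_i·b_i) = 104×12.6 + 0.138×13.7 = 1312 m²/day.
Total thickness b = 26.30 m, so K_eq = Σ(K_i·b_i)/b = 49.90 m/day.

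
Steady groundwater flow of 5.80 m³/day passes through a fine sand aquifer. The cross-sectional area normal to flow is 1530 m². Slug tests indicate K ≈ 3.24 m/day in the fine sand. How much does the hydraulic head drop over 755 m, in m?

0.883

From Q = K·A·i, i = Q / (K·A) = 5.80 / (3.240 × 1530) = 0.001170.
Head loss Δh = i · L = 0.001170 × 755 = 0.8834 m.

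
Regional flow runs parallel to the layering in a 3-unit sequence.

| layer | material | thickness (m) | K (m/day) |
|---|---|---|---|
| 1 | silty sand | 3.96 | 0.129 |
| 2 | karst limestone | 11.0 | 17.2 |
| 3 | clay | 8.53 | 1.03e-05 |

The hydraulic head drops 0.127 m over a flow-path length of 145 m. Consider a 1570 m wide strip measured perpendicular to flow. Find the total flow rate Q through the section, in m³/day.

Flow is parallel to layering, so each bed carries its own Darcy discharge and the transmissivities add.
Σ(K_i·b_i) = 0.129×3.96 + 17.2×11.0 + 1.03e-05×8.53 = 189.7 m²/day.
Hydraulic gradient i = Δh / L = 0.127 / 145 = 0.0008759.
Q = Σ(K_i·b_i) · W · i = 189.7 × 1570 × 0.0008759 = 260.9 m³/day.

261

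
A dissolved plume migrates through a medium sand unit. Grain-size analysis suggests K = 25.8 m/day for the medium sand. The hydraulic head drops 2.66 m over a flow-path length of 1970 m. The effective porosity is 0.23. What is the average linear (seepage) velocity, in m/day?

Hydraulic gradient i = Δh / L = 2.66 / 1970 = 0.001350.
Darcy flux q = K · i = 25.80 × 0.001350 = 0.03484 m/day.
Seepage velocity v = q / n_e = 0.03484 / 0.23 = 0.1515 m/day.

0.151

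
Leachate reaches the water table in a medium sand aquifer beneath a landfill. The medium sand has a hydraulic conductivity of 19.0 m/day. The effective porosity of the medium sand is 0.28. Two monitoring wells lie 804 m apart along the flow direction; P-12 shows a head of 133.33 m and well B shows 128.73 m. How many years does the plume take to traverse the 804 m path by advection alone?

5.67

Hydraulic gradient i = (133.33 − 128.73) / 804 = 4.6 / 804 = 0.005721.
Darcy flux q = K · i = 19.00 × 0.005721 = 0.1087 m/day.
Seepage velocity v = q / n_e = 0.1087 / 0.28 = 0.3882 m/day.
Travel time t = L / v = 804 / 0.3882 = 2071 days = 5.670 years.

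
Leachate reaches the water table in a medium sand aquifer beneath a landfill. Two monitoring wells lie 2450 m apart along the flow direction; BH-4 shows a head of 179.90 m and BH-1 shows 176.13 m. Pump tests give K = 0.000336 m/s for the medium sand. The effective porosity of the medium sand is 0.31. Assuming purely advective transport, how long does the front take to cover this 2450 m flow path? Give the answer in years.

46.5

Convert K: 0.000336 m/s × 86400 = 29.03 m/day.
Hydraulic gradient i = (179.90 − 176.13) / 2450 = 3.77 / 2450 = 0.001539.
Darcy flux q = K · i = 29.03 × 0.001539 = 0.04467 m/day.
Seepage velocity v = q / n_e = 0.04467 / 0.31 = 0.1441 m/day.
Travel time t = L / v = 2450 / 0.1441 = 17002 days = 46.55 years.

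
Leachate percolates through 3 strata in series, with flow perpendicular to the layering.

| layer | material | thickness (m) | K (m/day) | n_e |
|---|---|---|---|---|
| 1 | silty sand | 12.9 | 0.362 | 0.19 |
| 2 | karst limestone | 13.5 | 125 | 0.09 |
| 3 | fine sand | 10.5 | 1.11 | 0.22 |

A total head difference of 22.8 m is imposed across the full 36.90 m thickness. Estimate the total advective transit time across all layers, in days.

11.8

With flow normal to the layers, continuity requires the same specific discharge q through every layer.
Σ(b_i/K_i) = 12.9/0.362 + 13.5/125 + 10.5/1.11 = 45.20 d.
q = Δh / Σ(b_i/K_i) = 22.8 / 45.20 = 0.5044 m/day.
In each layer the seepage velocity is v_i = q/n_i, so the layer transit time is t_i = b_i·n_i / q:
  layer 1 (silty sand): t_1 = 12.9 × 0.19 / 0.5044 = 4.859 d
  layer 2 (karst limestone): t_2 = 13.5 × 0.09 / 0.5044 = 2.409 d
  layer 3 (fine sand): t_3 = 10.5 × 0.22 / 0.5044 = 4.580 d
Total t = Σ t_i = 11.85 days.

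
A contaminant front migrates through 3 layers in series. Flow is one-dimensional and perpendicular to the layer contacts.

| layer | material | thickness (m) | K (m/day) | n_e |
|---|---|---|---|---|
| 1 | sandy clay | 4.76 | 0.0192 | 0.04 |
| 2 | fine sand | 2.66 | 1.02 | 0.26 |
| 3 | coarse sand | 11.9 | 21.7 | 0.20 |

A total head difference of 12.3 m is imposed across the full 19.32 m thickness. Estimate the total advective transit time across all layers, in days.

66.6

With flow normal to the layers, continuity requires the same specific discharge q through every layer.
Σ(b_i/K_i) = 4.76/0.0192 + 2.66/1.02 + 11.9/21.7 = 251.1 d.
q = Δh / Σ(b_i/K_i) = 12.3 / 251.1 = 0.04899 m/day.
In each layer the seepage velocity is v_i = q/n_i, so the layer transit time is t_i = b_i·n_i / q:
  layer 1 (sandy clay): t_1 = 4.76 × 0.04 / 0.04899 = 3.887 d
  layer 2 (fine sand): t_2 = 2.66 × 0.26 / 0.04899 = 14.12 d
  layer 3 (coarse sand): t_3 = 11.9 × 0.20 / 0.04899 = 48.58 d
Total t = Σ t_i = 66.59 days.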